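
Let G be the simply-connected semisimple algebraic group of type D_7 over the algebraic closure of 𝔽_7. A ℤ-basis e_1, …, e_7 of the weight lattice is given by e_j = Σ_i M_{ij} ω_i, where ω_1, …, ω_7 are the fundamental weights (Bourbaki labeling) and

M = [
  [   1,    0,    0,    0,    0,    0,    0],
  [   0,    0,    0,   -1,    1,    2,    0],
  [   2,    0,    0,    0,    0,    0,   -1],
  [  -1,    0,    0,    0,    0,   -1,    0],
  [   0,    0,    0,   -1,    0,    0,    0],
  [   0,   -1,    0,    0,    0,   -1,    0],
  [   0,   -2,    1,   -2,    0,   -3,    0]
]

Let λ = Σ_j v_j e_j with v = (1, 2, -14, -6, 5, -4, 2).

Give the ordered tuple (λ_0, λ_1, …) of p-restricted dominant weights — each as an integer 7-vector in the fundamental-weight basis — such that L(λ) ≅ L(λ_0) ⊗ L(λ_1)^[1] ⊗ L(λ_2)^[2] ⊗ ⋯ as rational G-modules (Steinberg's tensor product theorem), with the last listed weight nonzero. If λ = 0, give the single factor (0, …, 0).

((1, 3, 0, 3, 6, 2, 6),)

Change of basis e → ω: c = M·v where v = (1, 2, -14, -6, 5, -4, 2):
  c_1 = 1·1 + 0·2 + (0)·(-14) + (0)·(-6) + 0·5 + (0)·(-4) + 0·2 = 1
  c_2 = 0·1 + 0·2 + (0)·(-14) + (-1)·(-6) + 1·5 + (2)·(-4) + 0·2 = 3
  c_3 = 2·1 + 0·2 + (0)·(-14) + (0)·(-6) + 0·5 + (0)·(-4) + (-1)·(2) = 0
  c_4 = (-1)·(1) + 0·2 + (0)·(-14) + (0)·(-6) + 0·5 + (-1)·(-4) + 0·2 = 3
  c_5 = 0·1 + 0·2 + (0)·(-14) + (-1)·(-6) + 0·5 + (0)·(-4) + 0·2 = 6
  c_6 = 0·1 + (-1)·(2) + (0)·(-14) + (0)·(-6) + 0·5 + (-1)·(-4) + 0·2 = 2
  c_7 = 0·1 + (-2)·(2) + (1)·(-14) + (-2)·(-6) + 0·5 + (-3)·(-4) + 0·2 = 6
Expand coordinatewise in base 7:
  c_1 = 1 = 1·7^0
  c_2 = 3 = 3·7^0
  c_3 = 0
  c_4 = 3 = 3·7^0
  c_5 = 6 = 6·7^0
  c_6 = 2 = 2·7^0
  c_7 = 6 = 6·7^0
Factor λ_0 = (1, 3, 0, 3, 6, 2, 6)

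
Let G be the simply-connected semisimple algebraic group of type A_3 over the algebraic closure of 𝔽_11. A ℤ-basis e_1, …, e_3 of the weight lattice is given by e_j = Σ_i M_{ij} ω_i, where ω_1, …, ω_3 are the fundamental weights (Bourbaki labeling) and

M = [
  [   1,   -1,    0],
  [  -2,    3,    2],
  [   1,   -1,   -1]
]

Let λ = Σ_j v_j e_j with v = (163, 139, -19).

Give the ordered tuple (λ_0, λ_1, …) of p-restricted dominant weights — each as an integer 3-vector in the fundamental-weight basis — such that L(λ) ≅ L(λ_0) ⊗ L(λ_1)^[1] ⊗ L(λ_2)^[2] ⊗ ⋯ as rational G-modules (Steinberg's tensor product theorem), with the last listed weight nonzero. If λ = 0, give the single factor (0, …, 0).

Compute c_i = Σ_j M_{ij} v_j with v = (163, 139, -19):
  c_1 = (1)·(163) + (-1)·(139) + (0)·(-19) = 24
  c_2 = (-2)·(163) + (3)·(139) + (2)·(-19) = 53
  c_3 = (1)·(163) + (-1)·(139) + (-1)·(-19) = 43
Base-11 expansion of each c_i:
  c_1 = 24 = 2·11^0 + 2·11^1
  c_2 = 53 = 9·11^0 + 4·11^1
  c_3 = 43 = 10·11^0 + 3·11^1
Factor λ_0 = (2, 9, 10)
Factor λ_1 = (2, 4, 3)

((2, 9, 10), (2, 4, 3))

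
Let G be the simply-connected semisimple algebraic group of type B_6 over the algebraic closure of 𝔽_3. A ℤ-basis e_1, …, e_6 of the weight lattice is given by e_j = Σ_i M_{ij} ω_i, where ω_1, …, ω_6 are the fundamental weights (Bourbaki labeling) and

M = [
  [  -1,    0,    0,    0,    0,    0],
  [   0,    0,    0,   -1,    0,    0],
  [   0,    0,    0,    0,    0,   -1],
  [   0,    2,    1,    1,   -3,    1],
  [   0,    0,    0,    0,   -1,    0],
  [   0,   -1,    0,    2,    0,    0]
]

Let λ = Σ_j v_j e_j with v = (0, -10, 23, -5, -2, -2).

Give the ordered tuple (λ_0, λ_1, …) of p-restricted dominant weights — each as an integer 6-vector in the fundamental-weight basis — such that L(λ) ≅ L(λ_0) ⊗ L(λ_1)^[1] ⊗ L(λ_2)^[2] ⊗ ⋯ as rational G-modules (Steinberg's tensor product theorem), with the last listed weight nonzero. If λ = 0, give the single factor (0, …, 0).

Compute c_i = Σ_j M_{ij} v_j with v = (0, -10, 23, -5, -2, -2):
  c_1 = -1*0 + 0*-10 + 0*23 + 0*-5 + 0*-2 + 0*-2 = 0
  c_2 = 0*0 + 0*-10 + 0*23 + -1*-5 + 0*-2 + 0*-2 = 5
  c_3 = 0*0 + 0*-10 + 0*23 + 0*-5 + 0*-2 + -1*-2 = 2
  c_4 = 0*0 + 2*-10 + 1*23 + 1*-5 + -3*-2 + 1*-2 = 2
  c_5 = 0*0 + 0*-10 + 0*23 + 0*-5 + -1*-2 + 0*-2 = 2
  c_6 = 0*0 + -1*-10 + 0*23 + 2*-5 + 0*-2 + 0*-2 = 0
Writing each c_i in base p = 3:
  c_1 = 0
  c_2 = 5 = 2·3^0 + 1·3^1
  c_3 = 2 = 2·3^0
  c_4 = 2 = 2·3^0
  c_5 = 2 = 2·3^0
  c_6 = 0
λ_0 = (0, 2, 2, 2, 2, 0)
λ_1 = (0, 1, 0, 0, 0, 0)

((0, 2, 2, 2, 2, 0), (0, 1, 0, 0, 0, 0))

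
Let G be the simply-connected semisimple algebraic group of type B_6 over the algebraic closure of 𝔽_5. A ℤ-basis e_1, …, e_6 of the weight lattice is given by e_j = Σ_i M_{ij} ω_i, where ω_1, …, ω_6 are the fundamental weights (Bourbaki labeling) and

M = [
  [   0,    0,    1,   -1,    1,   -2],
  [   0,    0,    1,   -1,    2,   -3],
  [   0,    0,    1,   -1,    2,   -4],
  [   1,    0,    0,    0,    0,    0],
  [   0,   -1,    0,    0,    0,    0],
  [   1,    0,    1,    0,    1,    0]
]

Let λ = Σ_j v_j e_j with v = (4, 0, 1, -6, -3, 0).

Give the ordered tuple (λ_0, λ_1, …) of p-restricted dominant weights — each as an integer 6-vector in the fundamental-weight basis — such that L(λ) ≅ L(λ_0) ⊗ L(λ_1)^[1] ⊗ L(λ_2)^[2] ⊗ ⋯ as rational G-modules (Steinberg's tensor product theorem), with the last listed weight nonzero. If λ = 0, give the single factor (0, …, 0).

((4, 1, 1, 4, 0, 2),)

ω-coordinates c = M·v, v = (4, 0, 1, -6, -3, 0):
  c_1 = 0·4 + 0·0 + 1·1 + (-1)·(-6) + (1)·(-3) + (-2)·(0) = 4
  c_2 = 0·4 + 0·0 + 1·1 + (-1)·(-6) + (2)·(-3) + (-3)·(0) = 1
  c_3 = 0·4 + 0·0 + 1·1 + (-1)·(-6) + (2)·(-3) + (-4)·(0) = 1
  c_4 = 1·4 + 0·0 + 0·1 + (0)·(-6) + (0)·(-3) + 0·0 = 4
  c_5 = 0·4 + (-1)·(0) + 0·1 + (0)·(-6) + (0)·(-3) + 0·0 = 0
  c_6 = 1·4 + 0·0 + 1·1 + (0)·(-6) + (1)·(-3) + 0·0 = 2
Writing each c_i in base p = 5:
  c_1 = 4 = 4·5^0
  c_2 = 1 = 1·5^0
  c_3 = 1 = 1·5^0
  c_4 = 4 = 4·5^0
  c_5 = 0
  c_6 = 2 = 2·5^0
p-restricted factor λ_0 = (4, 1, 1, 4, 0, 2)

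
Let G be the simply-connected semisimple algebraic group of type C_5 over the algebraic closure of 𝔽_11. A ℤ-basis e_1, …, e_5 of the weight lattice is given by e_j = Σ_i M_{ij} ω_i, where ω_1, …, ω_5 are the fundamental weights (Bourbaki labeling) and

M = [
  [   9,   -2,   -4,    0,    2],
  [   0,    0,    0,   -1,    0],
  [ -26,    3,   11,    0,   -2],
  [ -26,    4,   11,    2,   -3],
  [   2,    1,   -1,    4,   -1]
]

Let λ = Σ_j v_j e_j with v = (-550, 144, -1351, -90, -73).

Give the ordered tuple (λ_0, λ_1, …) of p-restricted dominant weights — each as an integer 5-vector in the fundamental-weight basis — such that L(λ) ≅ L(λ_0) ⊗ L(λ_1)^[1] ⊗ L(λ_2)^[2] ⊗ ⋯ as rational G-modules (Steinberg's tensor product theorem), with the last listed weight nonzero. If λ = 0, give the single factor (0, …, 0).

((9, 2, 6, 10, 9), (1, 8, 1, 4, 9))

Compute c_i = Σ_j M_{ij} v_j with v = (-550, 144, -1351, -90, -73):
  c_1 = 9*-550 + -2*144 + -4*-1351 + 0*-90 + 2*-73 = 20
  c_2 = 0*-550 + 0*144 + 0*-1351 + -1*-90 + 0*-73 = 90
  c_3 = -26*-550 + 3*144 + 11*-1351 + 0*-90 + -2*-73 = 17
  c_4 = -26*-550 + 4*144 + 11*-1351 + 2*-90 + -3*-73 = 54
  c_5 = 2*-550 + 1*144 + -1*-1351 + 4*-90 + -1*-73 = 108
Expand coordinatewise in base 11:
  c_1 = 20 = 9·11^0 + 1·11^1
  c_2 = 90 = 2·11^0 + 8·11^1
  c_3 = 17 = 6·11^0 + 1·11^1
  c_4 = 54 = 10·11^0 + 4·11^1
  c_5 = 108 = 9·11^0 + 9·11^1
Factor λ_0 = (9, 2, 6, 10, 9)
Factor λ_1 = (1, 8, 1, 4, 9)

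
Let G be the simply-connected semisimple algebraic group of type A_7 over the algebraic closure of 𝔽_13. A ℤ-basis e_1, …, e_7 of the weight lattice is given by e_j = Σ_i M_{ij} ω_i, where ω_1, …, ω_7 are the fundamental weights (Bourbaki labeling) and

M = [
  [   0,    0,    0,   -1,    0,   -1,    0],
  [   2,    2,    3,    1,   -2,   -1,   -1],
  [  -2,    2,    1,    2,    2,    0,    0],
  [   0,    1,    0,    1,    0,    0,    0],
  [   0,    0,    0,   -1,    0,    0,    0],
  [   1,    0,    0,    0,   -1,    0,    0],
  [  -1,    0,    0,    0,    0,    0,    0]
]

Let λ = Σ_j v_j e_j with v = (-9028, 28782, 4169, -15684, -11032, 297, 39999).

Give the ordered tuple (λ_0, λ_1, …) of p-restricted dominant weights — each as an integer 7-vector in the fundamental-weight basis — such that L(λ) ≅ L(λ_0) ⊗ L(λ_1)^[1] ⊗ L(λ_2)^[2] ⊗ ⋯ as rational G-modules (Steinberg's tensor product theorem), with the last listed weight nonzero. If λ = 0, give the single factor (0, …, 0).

((8, 3, 6, 7, 6, 2, 6), (0, 1, 12, 6, 10, 11, 5), (0, 3, 12, 12, 1, 11, 1), (7, 8, 11, 5, 7, 0, 4))

Change of basis e → ω: c = M·v where v = (-9028, 28782, 4169, -15684, -11032, 297, 39999):
  c_1 = 0*-9028 + 0*28782 + 0*4169 + -1*-15684 + 0*-11032 + -1*297 + 0*39999 = 15387
  c_2 = 2*-9028 + 2*28782 + 3*4169 + 1*-15684 + -2*-11032 + -1*297 + -1*39999 = 18099
  c_3 = -2*-9028 + 2*28782 + 1*4169 + 2*-15684 + 2*-11032 + 0*297 + 0*39999 = 26357
  c_4 = 0*-9028 + 1*28782 + 0*4169 + 1*-15684 + 0*-11032 + 0*297 + 0*39999 = 13098
  c_5 = 0*-9028 + 0*28782 + 0*4169 + -1*-15684 + 0*-11032 + 0*297 + 0*39999 = 15684
  c_6 = 1*-9028 + 0*28782 + 0*4169 + 0*-15684 + -1*-11032 + 0*297 + 0*39999 = 2004
  c_7 = -1*-9028 + 0*28782 + 0*4169 + 0*-15684 + 0*-11032 + 0*297 + 0*39999 = 9028
Expand coordinatewise in base 13:
  c_1 = 15387 = 8·13^0 + 0·13^1 + 0·13^2 + 7·13^3
  c_2 = 18099 = 3·13^0 + 1·13^1 + 3·13^2 + 8·13^3
  c_3 = 26357 = 6·13^0 + 12·13^1 + 12·13^2 + 11·13^3
  c_4 = 13098 = 7·13^0 + 6·13^1 + 12·13^2 + 5·13^3
  c_5 = 15684 = 6·13^0 + 10·13^1 + 1·13^2 + 7·13^3
  c_6 = 2004 = 2·13^0 + 11·13^1 + 11·13^2
  c_7 = 9028 = 6·13^0 + 5·13^1 + 1·13^2 + 4·13^3
λ_0 = (8, 3, 6, 7, 6, 2, 6)
λ_1 = (0, 1, 12, 6, 10, 11, 5)
λ_2 = (0, 3, 12, 12, 1, 11, 1)
λ_3 = (7, 8, 11, 5, 7, 0, 4)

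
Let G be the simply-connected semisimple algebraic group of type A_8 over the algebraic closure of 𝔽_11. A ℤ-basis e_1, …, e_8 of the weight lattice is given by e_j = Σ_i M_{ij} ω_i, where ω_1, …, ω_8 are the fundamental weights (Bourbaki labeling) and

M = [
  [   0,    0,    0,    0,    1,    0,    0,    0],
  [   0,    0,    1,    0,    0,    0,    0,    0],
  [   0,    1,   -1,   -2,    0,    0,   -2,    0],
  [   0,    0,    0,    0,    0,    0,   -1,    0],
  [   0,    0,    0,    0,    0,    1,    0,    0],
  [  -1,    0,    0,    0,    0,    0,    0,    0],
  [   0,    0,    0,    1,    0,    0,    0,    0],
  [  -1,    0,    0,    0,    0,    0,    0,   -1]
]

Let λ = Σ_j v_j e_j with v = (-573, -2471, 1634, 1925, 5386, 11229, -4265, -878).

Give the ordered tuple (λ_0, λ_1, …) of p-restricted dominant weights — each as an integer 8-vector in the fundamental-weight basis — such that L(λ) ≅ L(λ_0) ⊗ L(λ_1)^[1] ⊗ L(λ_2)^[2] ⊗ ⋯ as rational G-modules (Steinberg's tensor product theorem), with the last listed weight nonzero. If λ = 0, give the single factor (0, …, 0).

Change of basis e → ω: c = M·v where v = (-573, -2471, 1634, 1925, 5386, 11229, -4265, -878):
  c_1 = (0)·(-573) + (0)·(-2471) + (0)·(1634) + (0)·(1925) + (1)·(5386) + (0)·(11229) + (0)·(-4265) + (0)·(-878) = 5386
  c_2 = (0)·(-573) + (0)·(-2471) + (1)·(1634) + (0)·(1925) + (0)·(5386) + (0)·(11229) + (0)·(-4265) + (0)·(-878) = 1634
  c_3 = (0)·(-573) + (1)·(-2471) + (-1)·(1634) + (-2)·(1925) + (0)·(5386) + (0)·(11229) + (-2)·(-4265) + (0)·(-878) = 575
  c_4 = (0)·(-573) + (0)·(-2471) + (0)·(1634) + (0)·(1925) + (0)·(5386) + (0)·(11229) + (-1)·(-4265) + (0)·(-878) = 4265
  c_5 = (0)·(-573) + (0)·(-2471) + (0)·(1634) + (0)·(1925) + (0)·(5386) + (1)·(11229) + (0)·(-4265) + (0)·(-878) = 11229
  c_6 = (-1)·(-573) + (0)·(-2471) + (0)·(1634) + (0)·(1925) + (0)·(5386) + (0)·(11229) + (0)·(-4265) + (0)·(-878) = 573
  c_7 = (0)·(-573) + (0)·(-2471) + (0)·(1634) + (1)·(1925) + (0)·(5386) + (0)·(11229) + (0)·(-4265) + (0)·(-878) = 1925
  c_8 = (-1)·(-573) + (0)·(-2471) + (0)·(1634) + (0)·(1925) + (0)·(5386) + (0)·(11229) + (0)·(-4265) + (-1)·(-878) = 1451
Base-11 expansion of each c_i:
  c_1 = 5386 = 7·11^0 + 5·11^1 + 0·11^2 + 4·11^3
  c_2 = 1634 = 6·11^0 + 5·11^1 + 2·11^2 + 1·11^3
  c_3 = 575 = 3·11^0 + 8·11^1 + 4·11^2
  c_4 = 4265 = 8·11^0 + 2·11^1 + 2·11^2 + 3·11^3
  c_5 = 11229 = 9·11^0 + 8·11^1 + 4·11^2 + 8·11^3
  c_6 = 573 = 1·11^0 + 8·11^1 + 4·11^2
  c_7 = 1925 = 0·11^0 + 10·11^1 + 4·11^2 + 1·11^3
  c_8 = 1451 = 10·11^0 + 10·11^1 + 0·11^2 + 1·11^3
λ_0 = (7, 6, 3, 8, 9, 1, 0, 10)
λ_1 = (5, 5, 8, 2, 8, 8, 10, 10)
λ_2 = (0, 2, 4, 2, 4, 4, 4, 0)
λ_3 = (4, 1, 0, 3, 8, 0, 1, 1)

((7, 6, 3, 8, 9, 1, 0, 10), (5, 5, 8, 2, 8, 8, 10, 10), (0, 2, 4, 2, 4, 4, 4, 0), (4, 1, 0, 3, 8, 0, 1, 1))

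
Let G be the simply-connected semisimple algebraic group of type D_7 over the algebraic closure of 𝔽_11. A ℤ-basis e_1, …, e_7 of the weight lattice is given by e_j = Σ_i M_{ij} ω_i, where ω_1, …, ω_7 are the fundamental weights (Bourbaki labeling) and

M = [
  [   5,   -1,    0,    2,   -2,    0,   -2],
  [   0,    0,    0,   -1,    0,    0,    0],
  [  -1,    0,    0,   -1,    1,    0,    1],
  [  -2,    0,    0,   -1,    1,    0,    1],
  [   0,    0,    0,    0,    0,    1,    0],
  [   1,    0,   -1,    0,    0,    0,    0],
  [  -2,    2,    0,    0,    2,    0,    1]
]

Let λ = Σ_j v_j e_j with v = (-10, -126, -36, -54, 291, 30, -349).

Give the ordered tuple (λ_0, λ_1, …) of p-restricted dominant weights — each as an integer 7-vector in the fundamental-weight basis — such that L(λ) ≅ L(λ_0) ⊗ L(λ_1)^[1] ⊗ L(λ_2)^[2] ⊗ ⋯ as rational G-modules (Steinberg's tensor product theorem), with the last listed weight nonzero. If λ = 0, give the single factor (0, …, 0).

Compute c_i = Σ_j M_{ij} v_j with v = (-10, -126, -36, -54, 291, 30, -349):
  c_1 = (5)·(-10) + (-1)·(-126) + (0)·(-36) + (2)·(-54) + (-2)·(291) + 0·30 + (-2)·(-349) = 84
  c_2 = (0)·(-10) + (0)·(-126) + (0)·(-36) + (-1)·(-54) + 0·291 + 0·30 + (0)·(-349) = 54
  c_3 = (-1)·(-10) + (0)·(-126) + (0)·(-36) + (-1)·(-54) + 1·291 + 0·30 + (1)·(-349) = 6
  c_4 = (-2)·(-10) + (0)·(-126) + (0)·(-36) + (-1)·(-54) + 1·291 + 0·30 + (1)·(-349) = 16
  c_5 = (0)·(-10) + (0)·(-126) + (0)·(-36) + (0)·(-54) + 0·291 + 1·30 + (0)·(-349) = 30
  c_6 = (1)·(-10) + (0)·(-126) + (-1)·(-36) + (0)·(-54) + 0·291 + 0·30 + (0)·(-349) = 26
  c_7 = (-2)·(-10) + (2)·(-126) + (0)·(-36) + (0)·(-54) + 2·291 + 0·30 + (1)·(-349) = 1
Expand coordinatewise in base 11:
  c_1 = 84 = 7·11^0 + 7·11^1
  c_2 = 54 = 10·11^0 + 4·11^1
  c_3 = 6 = 6·11^0
  c_4 = 16 = 5·11^0 + 1·11^1
  c_5 = 30 = 8·11^0 + 2·11^1
  c_6 = 26 = 4·11^0 + 2·11^1
  c_7 = 1 = 1·11^0
Factor λ_0 = (7, 10, 6, 5, 8, 4, 1)
Factor λ_1 = (7, 4, 0, 1, 2, 2, 0)

((7, 10, 6, 5, 8, 4, 1), (7, 4, 0, 1, 2, 2, 0))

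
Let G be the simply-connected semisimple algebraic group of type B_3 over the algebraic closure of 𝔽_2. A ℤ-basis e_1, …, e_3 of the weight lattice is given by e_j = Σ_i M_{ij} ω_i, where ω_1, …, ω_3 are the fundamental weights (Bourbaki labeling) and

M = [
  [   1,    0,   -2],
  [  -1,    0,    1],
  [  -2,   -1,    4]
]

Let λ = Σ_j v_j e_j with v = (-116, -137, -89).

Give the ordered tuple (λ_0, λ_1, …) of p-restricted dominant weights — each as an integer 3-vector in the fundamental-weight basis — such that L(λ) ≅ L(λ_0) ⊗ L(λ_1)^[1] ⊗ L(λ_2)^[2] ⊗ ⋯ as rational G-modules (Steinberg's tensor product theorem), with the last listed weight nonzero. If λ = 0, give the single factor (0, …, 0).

Compute c_i = Σ_j M_{ij} v_j with v = (-116, -137, -89):
  c_1 = 1*-116 + 0*-137 + -2*-89 = 62
  c_2 = -1*-116 + 0*-137 + 1*-89 = 27
  c_3 = -2*-116 + -1*-137 + 4*-89 = 13
p = 2; digits c_i = Σ_j d_{ij}·2^j, 0 ≤ d_{ij} < 2:
  c_1 = 62 = 0·2^0 + 1·2^1 + 1·2^2 + 1·2^3 + 1·2^4 + 1·2^5
  c_2 = 27 = 1·2^0 + 1·2^1 + 0·2^2 + 1·2^3 + 1·2^4
  c_3 = 13 = 1·2^0 + 0·2^1 + 1·2^2 + 1·2^3
λ_0 = (0, 1, 1)
λ_1 = (1, 1, 0)
λ_2 = (1, 0, 1)
λ_3 = (1, 1, 1)
λ_4 = (1, 1, 0)
λ_5 = (1, 0, 0)

((0, 1, 1), (1, 1, 0), (1, 0, 1), (1, 1, 1), (1, 1, 0), (1, 0, 0))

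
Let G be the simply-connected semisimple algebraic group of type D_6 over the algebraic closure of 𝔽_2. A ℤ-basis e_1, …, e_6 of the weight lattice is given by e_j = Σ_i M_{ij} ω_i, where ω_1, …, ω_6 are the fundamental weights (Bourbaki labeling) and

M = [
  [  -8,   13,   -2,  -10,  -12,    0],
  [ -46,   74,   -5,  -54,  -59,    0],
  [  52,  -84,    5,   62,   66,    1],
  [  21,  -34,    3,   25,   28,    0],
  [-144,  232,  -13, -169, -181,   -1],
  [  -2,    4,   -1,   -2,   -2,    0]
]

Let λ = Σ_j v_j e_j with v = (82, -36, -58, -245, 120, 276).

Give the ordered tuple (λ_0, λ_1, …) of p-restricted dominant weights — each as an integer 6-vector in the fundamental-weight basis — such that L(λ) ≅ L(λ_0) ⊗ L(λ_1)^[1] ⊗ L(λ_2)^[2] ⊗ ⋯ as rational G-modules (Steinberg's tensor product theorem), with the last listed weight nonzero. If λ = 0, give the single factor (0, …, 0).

((0, 0, 0, 1, 1, 0), (1, 0, 0, 1, 1, 0), (0, 1, 1, 1, 0, 0))

In the fundamental-weight basis, λ has coordinates c = M·v (v = (82, -36, -58, -245, 120, 276)):
  c_1 = -8*82 + 13*-36 + -2*-58 + -10*-245 + -12*120 + 0*276 = 2
  c_2 = -46*82 + 74*-36 + -5*-58 + -54*-245 + -59*120 + 0*276 = 4
  c_3 = 52*82 + -84*-36 + 5*-58 + 62*-245 + 66*120 + 1*276 = 4
  c_4 = 21*82 + -34*-36 + 3*-58 + 25*-245 + 28*120 + 0*276 = 7
  c_5 = -144*82 + 232*-36 + -13*-58 + -169*-245 + -181*120 + -1*276 = 3
  c_6 = -2*82 + 4*-36 + -1*-58 + -2*-245 + -2*120 + 0*276 = 0
Expand coordinatewise in base 2:
  c_1 = 2 = 0·2^0 + 1·2^1
  c_2 = 4 = 0·2^0 + 0·2^1 + 1·2^2
  c_3 = 4 = 0·2^0 + 0·2^1 + 1·2^2
  c_4 = 7 = 1·2^0 + 1·2^1 + 1·2^2
  c_5 = 3 = 1·2^0 + 1·2^1
  c_6 = 0
λ_0 = (0, 0, 0, 1, 1, 0)
λ_1 = (1, 0, 0, 1, 1, 0)
λ_2 = (0, 1, 1, 1, 0, 0)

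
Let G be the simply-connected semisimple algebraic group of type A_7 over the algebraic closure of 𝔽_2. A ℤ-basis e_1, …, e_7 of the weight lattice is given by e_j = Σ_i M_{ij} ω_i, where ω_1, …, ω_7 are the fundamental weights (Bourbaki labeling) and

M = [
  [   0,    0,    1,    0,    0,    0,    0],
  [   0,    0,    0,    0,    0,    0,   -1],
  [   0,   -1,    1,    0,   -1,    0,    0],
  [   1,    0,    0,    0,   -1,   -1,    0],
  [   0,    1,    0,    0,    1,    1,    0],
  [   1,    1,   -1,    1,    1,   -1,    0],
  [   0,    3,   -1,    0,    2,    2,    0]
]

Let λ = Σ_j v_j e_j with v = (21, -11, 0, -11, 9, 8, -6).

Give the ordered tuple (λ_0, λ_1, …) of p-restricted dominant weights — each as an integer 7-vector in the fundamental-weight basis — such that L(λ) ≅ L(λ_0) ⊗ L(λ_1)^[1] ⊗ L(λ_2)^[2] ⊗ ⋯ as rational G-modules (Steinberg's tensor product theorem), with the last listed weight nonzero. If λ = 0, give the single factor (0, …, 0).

Converting to the ω-basis (c_i = row i of M dotted with v = (21, -11, 0, -11, 9, 8, -6)):
  c_1 = (0)·(21) + (0)·(-11) + (1)·(0) + (0)·(-11) + (0)·(9) + (0)·(8) + (0)·(-6) = 0
  c_2 = (0)·(21) + (0)·(-11) + (0)·(0) + (0)·(-11) + (0)·(9) + (0)·(8) + (-1)·(-6) = 6
  c_3 = (0)·(21) + (-1)·(-11) + (1)·(0) + (0)·(-11) + (-1)·(9) + (0)·(8) + (0)·(-6) = 2
  c_4 = (1)·(21) + (0)·(-11) + (0)·(0) + (0)·(-11) + (-1)·(9) + (-1)·(8) + (0)·(-6) = 4
  c_5 = (0)·(21) + (1)·(-11) + (0)·(0) + (0)·(-11) + (1)·(9) + (1)·(8) + (0)·(-6) = 6
  c_6 = (1)·(21) + (1)·(-11) + (-1)·(0) + (1)·(-11) + (1)·(9) + (-1)·(8) + (0)·(-6) = 0
  c_7 = (0)·(21) + (3)·(-11) + (-1)·(0) + (0)·(-11) + (2)·(9) + (2)·(8) + (0)·(-6) = 1
Expand coordinatewise in base 2:
  c_1 = 0
  c_2 = 6 = 0·2^0 + 1·2^1 + 1·2^2
  c_3 = 2 = 0·2^0 + 1·2^1
  c_4 = 4 = 0·2^0 + 0·2^1 + 1·2^2
  c_5 = 6 = 0·2^0 + 1·2^1 + 1·2^2
  c_6 = 0
  c_7 = 1 = 1·2^0
Factor λ_0 = (0, 0, 0, 0, 0, 0, 1)
Factor λ_1 = (0, 1, 1, 0, 1, 0, 0)
Factor λ_2 = (0, 1, 0, 1, 1, 0, 0)

((0, 0, 0, 0, 0, 0, 1), (0, 1, 1, 0, 1, 0, 0), (0, 1, 0, 1, 1, 0, 0))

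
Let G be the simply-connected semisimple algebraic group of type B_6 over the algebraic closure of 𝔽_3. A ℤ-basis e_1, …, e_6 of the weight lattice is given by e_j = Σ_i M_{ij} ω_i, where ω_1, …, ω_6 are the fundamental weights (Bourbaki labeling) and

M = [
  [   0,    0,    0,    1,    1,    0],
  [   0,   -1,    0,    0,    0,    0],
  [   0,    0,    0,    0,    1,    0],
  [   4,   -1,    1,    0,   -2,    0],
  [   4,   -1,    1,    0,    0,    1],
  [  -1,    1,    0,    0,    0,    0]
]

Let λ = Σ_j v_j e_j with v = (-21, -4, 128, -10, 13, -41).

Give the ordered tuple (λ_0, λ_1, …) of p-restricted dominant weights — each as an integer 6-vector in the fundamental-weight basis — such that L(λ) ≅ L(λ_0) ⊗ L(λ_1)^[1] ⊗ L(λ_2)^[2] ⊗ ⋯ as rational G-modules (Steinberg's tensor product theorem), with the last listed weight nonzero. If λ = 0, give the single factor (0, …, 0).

Converting to the ω-basis (c_i = row i of M dotted with v = (-21, -4, 128, -10, 13, -41)):
  c_1 = (0)·(-21) + (0)·(-4) + (0)·(128) + (1)·(-10) + (1)·(13) + (0)·(-41) = 3
  c_2 = (0)·(-21) + (-1)·(-4) + (0)·(128) + (0)·(-10) + (0)·(13) + (0)·(-41) = 4
  c_3 = (0)·(-21) + (0)·(-4) + (0)·(128) + (0)·(-10) + (1)·(13) + (0)·(-41) = 13
  c_4 = (4)·(-21) + (-1)·(-4) + (1)·(128) + (0)·(-10) + (-2)·(13) + (0)·(-41) = 22
  c_5 = (4)·(-21) + (-1)·(-4) + (1)·(128) + (0)·(-10) + (0)·(13) + (1)·(-41) = 7
  c_6 = (-1)·(-21) + (1)·(-4) + (0)·(128) + (0)·(-10) + (0)·(13) + (0)·(-41) = 17
Base-3 expansion of each c_i:
  c_1 = 3 = 0·3^0 + 1·3^1
  c_2 = 4 = 1·3^0 + 1·3^1
  c_3 = 13 = 1·3^0 + 1·3^1 + 1·3^2
  c_4 = 22 = 1·3^0 + 1·3^1 + 2·3^2
  c_5 = 7 = 1·3^0 + 2·3^1
  c_6 = 17 = 2·3^0 + 2·3^1 + 1·3^2
p-restricted factor λ_0 = (0, 1, 1, 1, 1, 2)
p-restricted factor λ_1 = (1, 1, 1, 1, 2, 2)
p-restricted factor λ_2 = (0, 0, 1, 2, 0, 1)

((0, 1, 1, 1, 1, 2), (1, 1, 1, 1, 2, 2), (0, 0, 1, 2, 0, 1))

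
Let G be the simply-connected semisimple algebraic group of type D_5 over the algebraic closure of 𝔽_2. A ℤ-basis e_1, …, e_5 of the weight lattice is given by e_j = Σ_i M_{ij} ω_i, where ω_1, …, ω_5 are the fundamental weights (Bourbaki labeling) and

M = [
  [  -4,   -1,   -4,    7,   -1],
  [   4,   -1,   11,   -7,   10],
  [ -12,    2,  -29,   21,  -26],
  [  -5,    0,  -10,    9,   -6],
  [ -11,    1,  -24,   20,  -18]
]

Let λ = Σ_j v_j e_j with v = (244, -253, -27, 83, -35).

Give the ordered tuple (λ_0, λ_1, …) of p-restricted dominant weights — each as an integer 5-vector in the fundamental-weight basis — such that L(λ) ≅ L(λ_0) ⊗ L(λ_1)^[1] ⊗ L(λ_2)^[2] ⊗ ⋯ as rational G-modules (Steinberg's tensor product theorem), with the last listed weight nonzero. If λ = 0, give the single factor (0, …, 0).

((1, 1, 0, 1, 1), (0, 0, 1, 1, 0), (0, 0, 0, 1, 0))

Converting to the ω-basis (c_i = row i of M dotted with v = (244, -253, -27, 83, -35)):
  c_1 = (-4)·(244) + (-1)·(-253) + (-4)·(-27) + (7)·(83) + (-1)·(-35) = 1
  c_2 = (4)·(244) + (-1)·(-253) + (11)·(-27) + (-7)·(83) + (10)·(-35) = 1
  c_3 = (-12)·(244) + (2)·(-253) + (-29)·(-27) + (21)·(83) + (-26)·(-35) = 2
  c_4 = (-5)·(244) + (0)·(-253) + (-10)·(-27) + (9)·(83) + (-6)·(-35) = 7
  c_5 = (-11)·(244) + (1)·(-253) + (-24)·(-27) + (20)·(83) + (-18)·(-35) = 1
Writing each c_i in base p = 2:
  c_1 = 1 = 1·2^0
  c_2 = 1 = 1·2^0
  c_3 = 2 = 0·2^0 + 1·2^1
  c_4 = 7 = 1·2^0 + 1·2^1 + 1·2^2
  c_5 = 1 = 1·2^0
λ_0 = (1, 1, 0, 1, 1)
λ_1 = (0, 0, 1, 1, 0)
λ_2 = (0, 0, 0, 1, 0)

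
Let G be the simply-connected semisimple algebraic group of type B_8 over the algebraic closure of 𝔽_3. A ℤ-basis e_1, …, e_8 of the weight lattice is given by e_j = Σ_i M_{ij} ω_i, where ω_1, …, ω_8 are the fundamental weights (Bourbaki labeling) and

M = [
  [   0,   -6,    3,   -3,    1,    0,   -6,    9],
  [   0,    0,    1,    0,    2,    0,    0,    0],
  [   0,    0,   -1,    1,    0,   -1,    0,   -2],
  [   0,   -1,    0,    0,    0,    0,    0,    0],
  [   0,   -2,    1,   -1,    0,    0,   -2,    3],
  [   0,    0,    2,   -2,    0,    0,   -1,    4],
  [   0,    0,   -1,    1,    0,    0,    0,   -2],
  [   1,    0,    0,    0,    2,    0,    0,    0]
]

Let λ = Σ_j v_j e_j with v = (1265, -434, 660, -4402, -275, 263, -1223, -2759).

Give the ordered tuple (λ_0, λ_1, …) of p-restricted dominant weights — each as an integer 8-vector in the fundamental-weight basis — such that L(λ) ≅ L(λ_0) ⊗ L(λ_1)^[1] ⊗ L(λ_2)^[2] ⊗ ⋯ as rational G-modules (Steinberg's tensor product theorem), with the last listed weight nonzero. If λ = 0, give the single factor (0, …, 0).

((1, 2, 1, 2, 0, 2, 0, 1), (1, 0, 1, 0, 0, 1, 2, 1), (2, 0, 0, 0, 2, 1, 2, 1), (0, 1, 1, 1, 0, 2, 1, 2), (0, 1, 2, 2, 1, 0, 2, 2), (0, 0, 0, 1, 0, 1, 1, 2))

ω-coordinates c = M·v, v = (1265, -434, 660, -4402, -275, 263, -1223, -2759):
  c_1 = 0·1265 + (-6)·(-434) + 3·660 + (-3)·(-4402) + (1)·(-275) + 0·263 + (-6)·(-1223) + (9)·(-2759) = 22
  c_2 = 0·1265 + (0)·(-434) + 1·660 + (0)·(-4402) + (2)·(-275) + 0·263 + (0)·(-1223) + (0)·(-2759) = 110
  c_3 = 0·1265 + (0)·(-434) + (-1)·(660) + (1)·(-4402) + (0)·(-275) + (-1)·(263) + (0)·(-1223) + (-2)·(-2759) = 193
  c_4 = 0·1265 + (-1)·(-434) + 0·660 + (0)·(-4402) + (0)·(-275) + 0·263 + (0)·(-1223) + (0)·(-2759) = 434
  c_5 = 0·1265 + (-2)·(-434) + 1·660 + (-1)·(-4402) + (0)·(-275) + 0·263 + (-2)·(-1223) + (3)·(-2759) = 99
  c_6 = 0·1265 + (0)·(-434) + 2·660 + (-2)·(-4402) + (0)·(-275) + 0·263 + (-1)·(-1223) + (4)·(-2759) = 311
  c_7 = 0·1265 + (0)·(-434) + (-1)·(660) + (1)·(-4402) + (0)·(-275) + 0·263 + (0)·(-1223) + (-2)·(-2759) = 456
  c_8 = 1·1265 + (0)·(-434) + 0·660 + (0)·(-4402) + (2)·(-275) + 0·263 + (0)·(-1223) + (0)·(-2759) = 715
Expand coordinatewise in base 3:
  c_1 = 22 = 1·3^0 + 1·3^1 + 2·3^2
  c_2 = 110 = 2·3^0 + 0·3^1 + 0·3^2 + 1·3^3 + 1·3^4
  c_3 = 193 = 1·3^0 + 1·3^1 + 0·3^2 + 1·3^3 + 2·3^4
  c_4 = 434 = 2·3^0 + 0·3^1 + 0·3^2 + 1·3^3 + 2·3^4 + 1·3^5
  c_5 = 99 = 0·3^0 + 0·3^1 + 2·3^2 + 0·3^3 + 1·3^4
  c_6 = 311 = 2·3^0 + 1·3^1 + 1·3^2 + 2·3^3 + 0·3^4 + 1·3^5
  c_7 = 456 = 0·3^0 + 2·3^1 + 2·3^2 + 1·3^3 + 2·3^4 + 1·3^5
  c_8 = 715 = 1·3^0 + 1·3^1 + 1·3^2 + 2·3^3 + 2·3^4 + 2·3^5
Factor λ_0 = (1, 2, 1, 2, 0, 2, 0, 1)
Factor λ_1 = (1, 0, 1, 0, 0, 1, 2, 1)
Factor λ_2 = (2, 0, 0, 0, 2, 1, 2, 1)
Factor λ_3 = (0, 1, 1, 1, 0, 2, 1, 2)
Factor λ_4 = (0, 1, 2, 2, 1, 0, 2, 2)
Factor λ_5 = (0, 0, 0, 1, 0, 1, 1, 2)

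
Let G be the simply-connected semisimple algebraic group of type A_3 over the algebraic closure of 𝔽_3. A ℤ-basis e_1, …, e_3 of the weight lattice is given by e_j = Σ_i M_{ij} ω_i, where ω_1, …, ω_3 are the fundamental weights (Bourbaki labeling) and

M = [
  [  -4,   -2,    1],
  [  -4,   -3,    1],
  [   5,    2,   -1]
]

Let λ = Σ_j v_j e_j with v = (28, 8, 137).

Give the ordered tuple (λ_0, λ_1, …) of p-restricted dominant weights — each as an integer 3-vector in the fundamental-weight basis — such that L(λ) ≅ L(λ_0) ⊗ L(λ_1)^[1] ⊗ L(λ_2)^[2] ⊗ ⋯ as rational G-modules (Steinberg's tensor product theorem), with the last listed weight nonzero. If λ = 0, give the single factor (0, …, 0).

((0, 1, 1), (0, 0, 0), (1, 0, 2))

ω-coordinates c = M·v, v = (28, 8, 137):
  c_1 = (-4)·(28) + (-2)·(8) + (1)·(137) = 9
  c_2 = (-4)·(28) + (-3)·(8) + (1)·(137) = 1
  c_3 = (5)·(28) + (2)·(8) + (-1)·(137) = 19
Base-3 expansion of each c_i:
  c_1 = 9 = 0·3^0 + 0·3^1 + 1·3^2
  c_2 = 1 = 1·3^0
  c_3 = 19 = 1·3^0 + 0·3^1 + 2·3^2
Factor λ_0 = (0, 1, 1)
Factor λ_1 = (0, 0, 0)
Factor λ_2 = (1, 0, 2)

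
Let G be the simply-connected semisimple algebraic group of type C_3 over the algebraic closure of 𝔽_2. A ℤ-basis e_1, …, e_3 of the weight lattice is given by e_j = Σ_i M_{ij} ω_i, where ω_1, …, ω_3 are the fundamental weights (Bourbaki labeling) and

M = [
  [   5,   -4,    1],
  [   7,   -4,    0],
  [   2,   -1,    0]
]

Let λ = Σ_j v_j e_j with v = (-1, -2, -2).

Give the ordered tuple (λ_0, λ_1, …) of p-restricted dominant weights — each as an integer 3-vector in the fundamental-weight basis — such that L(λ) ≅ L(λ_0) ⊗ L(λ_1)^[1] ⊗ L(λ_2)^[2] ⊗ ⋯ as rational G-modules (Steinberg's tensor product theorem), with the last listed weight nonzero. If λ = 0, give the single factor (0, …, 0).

((1, 1, 0),)

Change of basis e → ω: c = M·v where v = (-1, -2, -2):
  c_1 = (5)·(-1) + (-4)·(-2) + (1)·(-2) = 1
  c_2 = (7)·(-1) + (-4)·(-2) + (0)·(-2) = 1
  c_3 = (2)·(-1) + (-1)·(-2) + (0)·(-2) = 0
p = 2; digits c_i = Σ_j d_{ij}·2^j, 0 ≤ d_{ij} < 2:
  c_1 = 1 = 1·2^0
  c_2 = 1 = 1·2^0
  c_3 = 0
p-restricted factor λ_0 = (1, 1, 0)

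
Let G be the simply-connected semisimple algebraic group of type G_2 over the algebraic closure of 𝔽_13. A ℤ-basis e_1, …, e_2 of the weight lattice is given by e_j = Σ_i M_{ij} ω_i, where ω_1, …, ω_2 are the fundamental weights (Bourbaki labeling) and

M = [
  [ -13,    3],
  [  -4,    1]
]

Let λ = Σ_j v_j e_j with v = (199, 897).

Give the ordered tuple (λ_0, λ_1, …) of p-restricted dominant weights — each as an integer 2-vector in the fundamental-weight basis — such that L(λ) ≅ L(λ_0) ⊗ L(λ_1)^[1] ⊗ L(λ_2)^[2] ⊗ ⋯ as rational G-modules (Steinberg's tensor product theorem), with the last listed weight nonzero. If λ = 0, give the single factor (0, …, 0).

((0, 10), (8, 7))

Change of basis e → ω: c = M·v where v = (199, 897):
  c_1 = -13*199 + 3*897 = 104
  c_2 = -4*199 + 1*897 = 101
Base-13 expansion of each c_i:
  c_1 = 104 = 0·13^0 + 8·13^1
  c_2 = 101 = 10·13^0 + 7·13^1
Factor λ_0 = (0, 10)
Factor λ_1 = (8, 7)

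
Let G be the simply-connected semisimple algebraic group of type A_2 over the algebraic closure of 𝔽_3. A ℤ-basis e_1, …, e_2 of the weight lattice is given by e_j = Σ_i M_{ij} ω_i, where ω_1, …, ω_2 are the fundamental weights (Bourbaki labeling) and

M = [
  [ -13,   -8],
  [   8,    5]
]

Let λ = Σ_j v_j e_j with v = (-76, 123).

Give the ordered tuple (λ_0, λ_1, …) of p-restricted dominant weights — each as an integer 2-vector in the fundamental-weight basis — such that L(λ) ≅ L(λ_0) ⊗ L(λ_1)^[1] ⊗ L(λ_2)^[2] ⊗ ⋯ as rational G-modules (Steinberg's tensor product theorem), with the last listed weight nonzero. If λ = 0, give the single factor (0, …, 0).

((1, 1), (1, 2))

ω-coordinates c = M·v, v = (-76, 123):
  c_1 = (-13)·(-76) + (-8)·(123) = 4
  c_2 = (8)·(-76) + (5)·(123) = 7
Writing each c_i in base p = 3:
  c_1 = 4 = 1·3^0 + 1·3^1
  c_2 = 7 = 1·3^0 + 2·3^1
λ_0 = (1, 1)
λ_1 = (1, 2)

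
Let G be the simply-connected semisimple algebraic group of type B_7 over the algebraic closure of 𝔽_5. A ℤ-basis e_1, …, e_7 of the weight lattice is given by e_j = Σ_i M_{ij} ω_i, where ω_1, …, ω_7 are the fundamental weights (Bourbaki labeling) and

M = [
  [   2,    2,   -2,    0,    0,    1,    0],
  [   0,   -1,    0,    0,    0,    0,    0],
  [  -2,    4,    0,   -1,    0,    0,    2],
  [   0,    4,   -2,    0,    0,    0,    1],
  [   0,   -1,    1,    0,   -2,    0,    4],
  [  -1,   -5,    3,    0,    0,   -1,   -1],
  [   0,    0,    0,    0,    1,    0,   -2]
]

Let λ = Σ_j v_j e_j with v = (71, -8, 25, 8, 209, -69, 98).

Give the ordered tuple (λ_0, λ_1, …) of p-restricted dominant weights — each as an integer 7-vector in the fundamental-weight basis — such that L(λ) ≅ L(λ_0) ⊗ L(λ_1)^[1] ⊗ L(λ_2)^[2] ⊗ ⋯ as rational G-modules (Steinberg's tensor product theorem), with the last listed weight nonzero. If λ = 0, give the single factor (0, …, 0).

In the fundamental-weight basis, λ has coordinates c = M·v (v = (71, -8, 25, 8, 209, -69, 98)):
  c_1 = (2)·(71) + (2)·(-8) + (-2)·(25) + (0)·(8) + (0)·(209) + (1)·(-69) + (0)·(98) = 7
  c_2 = (0)·(71) + (-1)·(-8) + (0)·(25) + (0)·(8) + (0)·(209) + (0)·(-69) + (0)·(98) = 8
  c_3 = (-2)·(71) + (4)·(-8) + (0)·(25) + (-1)·(8) + (0)·(209) + (0)·(-69) + (2)·(98) = 14
  c_4 = (0)·(71) + (4)·(-8) + (-2)·(25) + (0)·(8) + (0)·(209) + (0)·(-69) + (1)·(98) = 16
  c_5 = (0)·(71) + (-1)·(-8) + (1)·(25) + (0)·(8) + (-2)·(209) + (0)·(-69) + (4)·(98) = 7
  c_6 = (-1)·(71) + (-5)·(-8) + (3)·(25) + (0)·(8) + (0)·(209) + (-1)·(-69) + (-1)·(98) = 15
  c_7 = (0)·(71) + (0)·(-8) + (0)·(25) + (0)·(8) + (1)·(209) + (0)·(-69) + (-2)·(98) = 13
p = 5; digits c_i = Σ_j d_{ij}·5^j, 0 ≤ d_{ij} < 5:
  c_1 = 7 = 2·5^0 + 1·5^1
  c_2 = 8 = 3·5^0 + 1·5^1
  c_3 = 14 = 4·5^0 + 2·5^1
  c_4 = 16 = 1·5^0 + 3·5^1
  c_5 = 7 = 2·5^0 + 1·5^1
  c_6 = 15 = 0·5^0 + 3·5^1
  c_7 = 13 = 3·5^0 + 2·5^1
λ_0 = (2, 3, 4, 1, 2, 0, 3)
λ_1 = (1, 1, 2, 3, 1, 3, 2)

((2, 3, 4, 1, 2, 0, 3), (1, 1, 2, 3, 1, 3, 2))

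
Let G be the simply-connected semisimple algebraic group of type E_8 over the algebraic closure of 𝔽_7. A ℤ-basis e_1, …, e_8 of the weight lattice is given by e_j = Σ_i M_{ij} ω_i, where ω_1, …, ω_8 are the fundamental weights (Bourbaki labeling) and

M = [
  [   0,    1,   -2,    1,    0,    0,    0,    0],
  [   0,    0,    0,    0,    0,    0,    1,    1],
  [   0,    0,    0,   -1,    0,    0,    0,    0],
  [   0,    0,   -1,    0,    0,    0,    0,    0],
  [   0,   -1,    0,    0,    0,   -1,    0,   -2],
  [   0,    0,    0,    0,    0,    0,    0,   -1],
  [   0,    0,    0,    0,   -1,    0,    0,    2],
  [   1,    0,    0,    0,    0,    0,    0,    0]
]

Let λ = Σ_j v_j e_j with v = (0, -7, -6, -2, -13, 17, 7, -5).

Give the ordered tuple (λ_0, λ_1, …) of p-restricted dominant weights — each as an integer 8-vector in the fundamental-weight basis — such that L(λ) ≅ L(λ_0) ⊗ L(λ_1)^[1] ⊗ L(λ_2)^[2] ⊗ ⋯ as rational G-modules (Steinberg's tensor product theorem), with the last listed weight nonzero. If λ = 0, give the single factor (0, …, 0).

In the fundamental-weight basis, λ has coordinates c = M·v (v = (0, -7, -6, -2, -13, 17, 7, -5)):
  c_1 = (0)·(0) + (1)·(-7) + (-2)·(-6) + (1)·(-2) + (0)·(-13) + (0)·(17) + (0)·(7) + (0)·(-5) = 3
  c_2 = (0)·(0) + (0)·(-7) + (0)·(-6) + (0)·(-2) + (0)·(-13) + (0)·(17) + (1)·(7) + (1)·(-5) = 2
  c_3 = (0)·(0) + (0)·(-7) + (0)·(-6) + (-1)·(-2) + (0)·(-13) + (0)·(17) + (0)·(7) + (0)·(-5) = 2
  c_4 = (0)·(0) + (0)·(-7) + (-1)·(-6) + (0)·(-2) + (0)·(-13) + (0)·(17) + (0)·(7) + (0)·(-5) = 6
  c_5 = (0)·(0) + (-1)·(-7) + (0)·(-6) + (0)·(-2) + (0)·(-13) + (-1)·(17) + (0)·(7) + (-2)·(-5) = 0
  c_6 = (0)·(0) + (0)·(-7) + (0)·(-6) + (0)·(-2) + (0)·(-13) + (0)·(17) + (0)·(7) + (-1)·(-5) = 5
  c_7 = (0)·(0) + (0)·(-7) + (0)·(-6) + (0)·(-2) + (-1)·(-13) + (0)·(17) + (0)·(7) + (2)·(-5) = 3
  c_8 = (1)·(0) + (0)·(-7) + (0)·(-6) + (0)·(-2) + (0)·(-13) + (0)·(17) + (0)·(7) + (0)·(-5) = 0
Base-7 expansion of each c_i:
  c_1 = 3 = 3·7^0
  c_2 = 2 = 2·7^0
  c_3 = 2 = 2·7^0
  c_4 = 6 = 6·7^0
  c_5 = 0
  c_6 = 5 = 5·7^0
  c_7 = 3 = 3·7^0
  c_8 = 0
λ_0 = (3, 2, 2, 6, 0, 5, 3, 0)

((3, 2, 2, 6, 0, 5, 3, 0),)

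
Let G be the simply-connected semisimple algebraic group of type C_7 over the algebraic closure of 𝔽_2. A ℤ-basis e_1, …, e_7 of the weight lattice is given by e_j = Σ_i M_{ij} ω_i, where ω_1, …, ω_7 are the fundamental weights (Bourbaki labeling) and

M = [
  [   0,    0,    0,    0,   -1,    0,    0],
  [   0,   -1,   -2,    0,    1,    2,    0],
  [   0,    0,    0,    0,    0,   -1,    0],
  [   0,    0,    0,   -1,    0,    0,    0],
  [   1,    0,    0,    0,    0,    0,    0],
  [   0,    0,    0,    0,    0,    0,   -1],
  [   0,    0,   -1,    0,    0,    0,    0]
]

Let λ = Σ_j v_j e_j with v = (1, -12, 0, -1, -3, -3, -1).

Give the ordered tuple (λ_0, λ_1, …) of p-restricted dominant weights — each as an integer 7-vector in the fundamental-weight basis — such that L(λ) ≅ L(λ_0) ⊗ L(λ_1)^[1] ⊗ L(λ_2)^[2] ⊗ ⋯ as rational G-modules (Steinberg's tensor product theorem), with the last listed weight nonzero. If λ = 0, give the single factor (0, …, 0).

In the fundamental-weight basis, λ has coordinates c = M·v (v = (1, -12, 0, -1, -3, -3, -1)):
  c_1 = (0)·(1) + (0)·(-12) + (0)·(0) + (0)·(-1) + (-1)·(-3) + (0)·(-3) + (0)·(-1) = 3
  c_2 = (0)·(1) + (-1)·(-12) + (-2)·(0) + (0)·(-1) + (1)·(-3) + (2)·(-3) + (0)·(-1) = 3
  c_3 = (0)·(1) + (0)·(-12) + (0)·(0) + (0)·(-1) + (0)·(-3) + (-1)·(-3) + (0)·(-1) = 3
  c_4 = (0)·(1) + (0)·(-12) + (0)·(0) + (-1)·(-1) + (0)·(-3) + (0)·(-3) + (0)·(-1) = 1
  c_5 = (1)·(1) + (0)·(-12) + (0)·(0) + (0)·(-1) + (0)·(-3) + (0)·(-3) + (0)·(-1) = 1
  c_6 = (0)·(1) + (0)·(-12) + (0)·(0) + (0)·(-1) + (0)·(-3) + (0)·(-3) + (-1)·(-1) = 1
  c_7 = (0)·(1) + (0)·(-12) + (-1)·(0) + (0)·(-1) + (0)·(-3) + (0)·(-3) + (0)·(-1) = 0
p = 2; digits c_i = Σ_j d_{ij}·2^j, 0 ≤ d_{ij} < 2:
  c_1 = 3 = 1·2^0 + 1·2^1
  c_2 = 3 = 1·2^0 + 1·2^1
  c_3 = 3 = 1·2^0 + 1·2^1
  c_4 = 1 = 1·2^0
  c_5 = 1 = 1·2^0
  c_6 = 1 = 1·2^0
  c_7 = 0
Factor λ_0 = (1, 1, 1, 1, 1, 1, 0)
Factor λ_1 = (1, 1, 1, 0, 0, 0, 0)

((1, 1, 1, 1, 1, 1, 0), (1, 1, 1, 0, 0, 0, 0))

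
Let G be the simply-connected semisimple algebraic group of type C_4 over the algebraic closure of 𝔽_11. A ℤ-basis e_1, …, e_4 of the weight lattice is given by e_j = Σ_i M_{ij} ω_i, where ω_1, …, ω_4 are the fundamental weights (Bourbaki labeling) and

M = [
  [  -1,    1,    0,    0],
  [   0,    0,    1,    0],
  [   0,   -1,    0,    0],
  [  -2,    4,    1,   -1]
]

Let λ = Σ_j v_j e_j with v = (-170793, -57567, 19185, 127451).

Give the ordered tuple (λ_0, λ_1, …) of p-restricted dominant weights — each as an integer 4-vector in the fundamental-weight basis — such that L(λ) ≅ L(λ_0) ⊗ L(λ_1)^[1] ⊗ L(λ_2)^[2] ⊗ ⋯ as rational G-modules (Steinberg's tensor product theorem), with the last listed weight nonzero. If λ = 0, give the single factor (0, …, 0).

ω-coordinates c = M·v, v = (-170793, -57567, 19185, 127451):
  c_1 = -1*-170793 + 1*-57567 + 0*19185 + 0*127451 = 113226
  c_2 = 0*-170793 + 0*-57567 + 1*19185 + 0*127451 = 19185
  c_3 = 0*-170793 + -1*-57567 + 0*19185 + 0*127451 = 57567
  c_4 = -2*-170793 + 4*-57567 + 1*19185 + -1*127451 = 3052
Base-11 expansion of each c_i:
  c_1 = 113226 = 3·11^0 + 8·11^1 + 0·11^2 + 8·11^3 + 7·11^4
  c_2 = 19185 = 1·11^0 + 6·11^1 + 4·11^2 + 3·11^3 + 1·11^4
  c_3 = 57567 = 4·11^0 + 8·11^1 + 2·11^2 + 10·11^3 + 3·11^4
  c_4 = 3052 = 5·11^0 + 2·11^1 + 3·11^2 + 2·11^3
Factor λ_0 = (3, 1, 4, 5)
Factor λ_1 = (8, 6, 8, 2)
Factor λ_2 = (0, 4, 2, 3)
Factor λ_3 = (8, 3, 10, 2)
Factor λ_4 = (7, 1, 3, 0)

((3, 1, 4, 5), (8, 6, 8, 2), (0, 4, 2, 3), (8, 3, 10, 2), (7, 1, 3, 0))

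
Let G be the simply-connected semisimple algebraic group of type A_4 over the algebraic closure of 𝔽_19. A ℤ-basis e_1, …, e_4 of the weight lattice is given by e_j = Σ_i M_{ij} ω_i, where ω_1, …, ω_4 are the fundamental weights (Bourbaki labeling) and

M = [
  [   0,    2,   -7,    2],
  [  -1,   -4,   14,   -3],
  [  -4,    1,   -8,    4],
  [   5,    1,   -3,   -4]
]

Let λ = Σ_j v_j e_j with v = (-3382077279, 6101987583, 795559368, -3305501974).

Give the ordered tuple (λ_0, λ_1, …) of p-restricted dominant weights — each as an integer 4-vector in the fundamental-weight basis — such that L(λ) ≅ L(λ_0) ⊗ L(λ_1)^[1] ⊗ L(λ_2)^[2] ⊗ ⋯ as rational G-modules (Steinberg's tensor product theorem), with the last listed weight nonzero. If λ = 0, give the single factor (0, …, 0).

((8, 7, 11, 0), (2, 13, 0, 1), (3, 16, 15, 7), (11, 7, 3, 12), (13, 9, 13, 16), (9, 11, 17, 10))

ω-coordinates c = M·v, v = (-3382077279, 6101987583, 795559368, -3305501974):
  c_1 = 0*-3382077279 + 2*6101987583 + -7*795559368 + 2*-3305501974 = 24055642
  c_2 = -1*-3382077279 + -4*6101987583 + 14*795559368 + -3*-3305501974 = 28464021
  c_3 = -4*-3382077279 + 1*6101987583 + -8*795559368 + 4*-3305501974 = 43813859
  c_4 = 5*-3382077279 + 1*6101987583 + -3*795559368 + -4*-3305501974 = 26930980
Writing each c_i in base p = 19:
  c_1 = 24055642 = 8·19^0 + 2·19^1 + 3·19^2 + 11·19^3 + 13·19^4 + 9·19^5
  c_2 = 28464021 = 7·19^0 + 13·19^1 + 16·19^2 + 7·19^3 + 9·19^4 + 11·19^5
  c_3 = 43813859 = 11·19^0 + 0·19^1 + 15·19^2 + 3·19^3 + 13·19^4 + 17·19^5
  c_4 = 26930980 = 0·19^0 + 1·19^1 + 7·19^2 + 12·19^3 + 16·19^4 + 10·19^5
p-restricted factor λ_0 = (8, 7, 11, 0)
p-restricted factor λ_1 = (2, 13, 0, 1)
p-restricted factor λ_2 = (3, 16, 15, 7)
p-restricted factor λ_3 = (11, 7, 3, 12)
p-restricted factor λ_4 = (13, 9, 13, 16)
p-restricted factor λ_5 = (9, 11, 17, 10)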